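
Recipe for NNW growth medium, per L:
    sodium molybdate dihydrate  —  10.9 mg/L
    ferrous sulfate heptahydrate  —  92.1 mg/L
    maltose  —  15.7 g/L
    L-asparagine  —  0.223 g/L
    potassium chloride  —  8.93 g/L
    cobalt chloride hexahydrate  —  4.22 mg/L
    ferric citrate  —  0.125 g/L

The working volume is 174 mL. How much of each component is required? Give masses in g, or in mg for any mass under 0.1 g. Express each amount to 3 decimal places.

sodium molybdate dihydrate 1.897 mg; ferrous sulfate heptahydrate 16.025 mg; maltose 2.732 g; L-asparagine 38.802 mg; potassium chloride 1.554 g; cobalt chloride hexahydrate 0.734 mg; ferric citrate 21.750 mg

Scale factor relative to 1 L: 0.174.
sodium molybdate dihydrate: 10.9 mg/L × 0.174 L = 1.897 mg
ferrous sulfate heptahydrate: 92.1 mg/L × 0.174 L = 16.025 mg
maltose: 15.7 g/L × 0.174 L = 2.732 g
L-asparagine: 0.223 g/L × 0.174 L = 0.038802 g = 38.802 mg
potassium chloride: 8.93 g/L × 0.174 L = 1.554 g
cobalt chloride hexahydrate: 4.22 mg/L × 0.174 L = 0.734 mg
ferric citrate: 0.125 g/L × 0.174 L = 0.02175 g = 21.750 mg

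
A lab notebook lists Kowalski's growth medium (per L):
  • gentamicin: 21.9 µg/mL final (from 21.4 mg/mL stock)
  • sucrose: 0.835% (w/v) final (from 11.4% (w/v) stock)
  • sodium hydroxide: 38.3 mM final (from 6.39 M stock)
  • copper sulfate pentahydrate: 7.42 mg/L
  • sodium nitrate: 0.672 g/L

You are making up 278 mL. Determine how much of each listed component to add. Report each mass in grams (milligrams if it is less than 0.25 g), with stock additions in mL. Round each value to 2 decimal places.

Working volume: 278 mL = 0.278 L.
gentamicin: V = C2·V2/C1 = 21.9 µg/mL × 278 mL ÷ 21400 µg/mL = 0.28 mL
sucrose: dilute stock: 0.835% ÷ 11.4% × 278 mL = 20.36 mL
sodium hydroxide: dilute stock: 38.3 mM × 278 mL ÷ 6390 mM = 1.67 mL
copper sulfate pentahydrate: 7.42 mg/L × 0.278 L = 2.06 mg
sodium nitrate: 0.672 g/L × 0.278 L = 0.186816 g = 186.82 mg

gentamicin 0.28 mL; sucrose 20.36 mL; sodium hydroxide 1.67 mL; copper sulfate pentahydrate 2.06 mg; sodium nitrate 186.82 mg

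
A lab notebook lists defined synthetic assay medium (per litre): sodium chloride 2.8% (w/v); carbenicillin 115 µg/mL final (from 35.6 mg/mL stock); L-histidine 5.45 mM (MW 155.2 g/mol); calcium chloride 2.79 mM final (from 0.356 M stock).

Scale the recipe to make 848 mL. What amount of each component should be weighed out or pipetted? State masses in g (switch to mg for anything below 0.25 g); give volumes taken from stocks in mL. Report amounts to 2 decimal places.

Scale factor relative to 1 L: 0.848.
sodium chloride: 2.8% w/v = 28 g/L → 28 × 0.848 L = 23.74 g
carbenicillin: V = C2·V2/C1 = 115 µg/mL × 848 mL ÷ 35600 µg/mL = 2.74 mL
L-histidine: 5.45 mmol/L × 155.2 g/mol × 0.848 L ÷ 1000 = 0.72 g
calcium chloride: dilute stock: 2.79 mM × 848 mL ÷ 356 mM = 6.65 mL

sodium chloride 23.74 g; carbenicillin 2.74 mL; L-histidine 0.72 g; calcium chloride 6.65 mL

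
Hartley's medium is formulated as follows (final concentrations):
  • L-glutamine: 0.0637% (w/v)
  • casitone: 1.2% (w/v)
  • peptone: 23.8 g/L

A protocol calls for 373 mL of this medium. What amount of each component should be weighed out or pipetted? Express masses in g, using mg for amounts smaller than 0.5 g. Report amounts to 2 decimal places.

L-glutamine 237.60 mg; casitone 4.48 g; peptone 8.88 g

Target volume = 373 mL = 0.373 L.
L-glutamine: 0.0637% w/v = 0.637 g/L → 0.637 × 0.373 L = 0.237601 g = 237.60 mg
casitone: 1.2% w/v = 12 g/L → 12 × 0.373 L = 4.48 g
peptone: 23.8 g/L × 0.373 L = 8.88 g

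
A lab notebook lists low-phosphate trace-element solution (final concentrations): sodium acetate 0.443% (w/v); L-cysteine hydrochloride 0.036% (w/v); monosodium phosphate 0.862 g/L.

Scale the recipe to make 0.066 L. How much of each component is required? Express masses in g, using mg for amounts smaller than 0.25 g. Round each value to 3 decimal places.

sodium acetate 0.292 g; L-cysteine hydrochloride 23.760 mg; monosodium phosphate 56.892 mg

Working volume: 0.066 L.
sodium acetate: 0.443% w/v = 4.43 g/L → 4.43 × 0.066 L = 0.292 g
L-cysteine hydrochloride: 0.036 g per 100 mL × 66 mL ÷ 100 = 0.02376 g = 23.760 mg
monosodium phosphate: 0.862 g/L × 0.066 L = 0.056892 g = 56.892 mg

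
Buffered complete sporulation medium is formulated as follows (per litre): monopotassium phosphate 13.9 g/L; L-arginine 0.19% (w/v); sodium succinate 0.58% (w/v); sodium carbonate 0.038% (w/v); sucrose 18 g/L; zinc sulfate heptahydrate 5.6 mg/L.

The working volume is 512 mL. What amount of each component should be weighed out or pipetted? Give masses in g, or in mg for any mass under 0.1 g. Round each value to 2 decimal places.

Target volume = 512 mL = 0.512 L.
monopotassium phosphate: 13.9 g/L × 0.512 L = 7.12 g
L-arginine: 0.19 g per 100 mL × 512 mL ÷ 100 = 0.97 g
sodium succinate: 0.58 g per 100 mL × 512 mL ÷ 100 = 2.97 g
sodium carbonate: 0.038 g per 100 mL × 512 mL ÷ 100 = 0.19 g
sucrose: 18 g/L × 0.512 L = 9.22 g
zinc sulfate heptahydrate: 5.6 mg/L × 0.512 L = 2.87 mg

monopotassium phosphate 7.12 g; L-arginine 0.97 g; sodium succinate 2.97 g; sodium carbonate 0.19 g; sucrose 9.22 g; zinc sulfate heptahydrate 2.87 mg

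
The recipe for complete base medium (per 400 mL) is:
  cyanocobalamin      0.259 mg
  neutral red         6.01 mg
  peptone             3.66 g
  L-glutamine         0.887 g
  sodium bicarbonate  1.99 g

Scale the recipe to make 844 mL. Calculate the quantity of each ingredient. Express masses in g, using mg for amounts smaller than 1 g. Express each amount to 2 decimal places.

Ratio of target to recipe volume: 844 / 400 = 2.11.
cyanocobalamin: 0.259 mg × (844 mL / 400 mL) = 0.55 mg
neutral red: 6.01 mg × (844 mL / 400 mL) = 12.68 mg
peptone: 3.66 g × (844 mL / 400 mL) = 7.72 g
L-glutamine: 0.887 g × (844 mL / 400 mL) = 1.87 g
sodium bicarbonate: 1.99 g × (844 mL / 400 mL) = 4.20 g

cyanocobalamin 0.55 mg; neutral red 12.68 mg; peptone 7.72 g; L-glutamine 1.87 g; sodium bicarbonate 4.20 g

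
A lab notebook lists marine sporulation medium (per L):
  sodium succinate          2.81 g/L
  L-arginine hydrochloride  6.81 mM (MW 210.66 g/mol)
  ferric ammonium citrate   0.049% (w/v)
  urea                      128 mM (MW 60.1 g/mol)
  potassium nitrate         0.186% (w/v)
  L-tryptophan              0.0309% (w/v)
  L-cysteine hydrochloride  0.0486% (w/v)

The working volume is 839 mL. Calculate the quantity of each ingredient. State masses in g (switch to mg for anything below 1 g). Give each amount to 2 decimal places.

sodium succinate 2.36 g; L-arginine hydrochloride 1.20 g; ferric ammonium citrate 411.11 mg; urea 6.45 g; potassium nitrate 1.56 g; L-tryptophan 259.25 mg; L-cysteine hydrochloride 407.75 mg

Scale factor relative to 1 L: 0.839.
sodium succinate: 2.81 g/L × 0.839 L = 2.36 g
L-arginine hydrochloride: 6.81 mmol/L × 210.66 g/mol × 0.839 L ÷ 1000 = 1.20 g
ferric ammonium citrate: 0.049 g per 100 mL × 839 mL ÷ 100 = 0.41111 g = 411.11 mg
urea: 128 mmol/L × 60.1 g/mol × 0.839 L ÷ 1000 = 6.45 g
potassium nitrate: 0.186% w/v = 1.86 g/L → 1.86 × 0.839 L = 1.56 g
L-tryptophan: 0.0309% w/v = 0.309 g/L → 0.309 × 0.839 L = 0.259251 g = 259.25 mg
L-cysteine hydrochloride: 0.0486% w/v = 0.486 g/L → 0.486 × 0.839 L = 0.407754 g = 407.75 mg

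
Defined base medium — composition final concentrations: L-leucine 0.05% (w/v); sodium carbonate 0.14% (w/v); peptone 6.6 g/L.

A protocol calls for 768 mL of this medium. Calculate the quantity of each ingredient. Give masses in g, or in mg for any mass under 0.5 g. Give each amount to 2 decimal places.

L-leucine 384.00 mg; sodium carbonate 1.08 g; peptone 5.07 g

Working volume: 768 mL = 0.768 L.
L-leucine: 0.05% w/v = 0.5 g/L → 0.5 × 0.768 L = 0.384 g = 384.00 mg
sodium carbonate: 0.14% w/v = 1.4 g/L → 1.4 × 0.768 L = 1.08 g
peptone: 6.6 g/L × 0.768 L = 5.07 g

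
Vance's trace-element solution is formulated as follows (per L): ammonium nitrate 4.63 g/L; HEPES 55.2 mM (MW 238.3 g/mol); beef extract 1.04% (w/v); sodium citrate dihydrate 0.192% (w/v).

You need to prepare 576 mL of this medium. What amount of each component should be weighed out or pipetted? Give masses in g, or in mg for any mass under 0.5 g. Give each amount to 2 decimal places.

ammonium nitrate 2.67 g; HEPES 7.58 g; beef extract 5.99 g; sodium citrate dihydrate 1.11 g

Working volume: 576 mL = 0.576 L.
ammonium nitrate: 4.63 g/L × 0.576 L = 2.67 g
HEPES: 55.2 mmol/L × 238.3 g/mol × 0.576 L ÷ 1000 = 7.58 g
beef extract: 1.04 g per 100 mL × 576 mL ÷ 100 = 5.99 g
sodium citrate dihydrate: 0.192% w/v = 1.92 g/L → 1.92 × 0.576 L = 1.11 g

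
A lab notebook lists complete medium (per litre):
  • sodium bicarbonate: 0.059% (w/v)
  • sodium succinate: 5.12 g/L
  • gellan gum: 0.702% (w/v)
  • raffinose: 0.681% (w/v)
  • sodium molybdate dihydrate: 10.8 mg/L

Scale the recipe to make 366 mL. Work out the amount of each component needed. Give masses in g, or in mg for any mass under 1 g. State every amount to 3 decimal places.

sodium bicarbonate 215.940 mg; sodium succinate 1.874 g; gellan gum 2.569 g; raffinose 2.492 g; sodium molybdate dihydrate 3.953 mg

Scale factor relative to 1 L: 0.366.
sodium bicarbonate: 0.059% w/v = 0.59 g/L → 0.59 × 0.366 L = 0.21594 g = 215.940 mg
sodium succinate: 5.12 g/L × 0.366 L = 1.874 g
gellan gum: 0.702% w/v = 7.02 g/L → 7.02 × 0.366 L = 2.569 g
raffinose: 0.681% w/v = 6.81 g/L → 6.81 × 0.366 L = 2.492 g
sodium molybdate dihydrate: 10.8 mg/L × 0.366 L = 3.953 mg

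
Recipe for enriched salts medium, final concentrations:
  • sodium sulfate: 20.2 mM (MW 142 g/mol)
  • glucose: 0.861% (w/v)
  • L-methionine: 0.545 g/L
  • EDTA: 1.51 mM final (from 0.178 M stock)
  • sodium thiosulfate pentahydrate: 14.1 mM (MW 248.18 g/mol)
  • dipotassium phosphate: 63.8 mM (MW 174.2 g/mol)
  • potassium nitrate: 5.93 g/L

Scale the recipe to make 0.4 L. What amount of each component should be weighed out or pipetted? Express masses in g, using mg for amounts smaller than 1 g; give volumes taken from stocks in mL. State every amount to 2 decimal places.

sodium sulfate 1.15 g; glucose 3.44 g; L-methionine 218.00 mg; EDTA 3.39 mL; sodium thiosulfate pentahydrate 1.40 g; dipotassium phosphate 4.45 g; potassium nitrate 2.37 g

Scale factor relative to 1 L: 0.4.
sodium sulfate: 20.2 mmol/L × 142 g/mol × 0.4 L ÷ 1000 = 1.15 g
glucose: 0.861 g per 100 mL × 400 mL ÷ 100 = 3.44 g
L-methionine: 0.545 g/L × 0.4 L = 0.218 g = 218.00 mg
EDTA: C1V1 = C2V2 → 1.51 mM × 400 mL ÷ 178 mM = 3.39 mL
sodium thiosulfate pentahydrate: 14.1 mmol/L × 248.18 g/mol × 0.4 L ÷ 1000 = 1.40 g
dipotassium phosphate: 63.8 mmol/L × 174.2 g/mol × 0.4 L ÷ 1000 = 4.45 g
potassium nitrate: 5.93 g/L × 0.4 L = 2.37 g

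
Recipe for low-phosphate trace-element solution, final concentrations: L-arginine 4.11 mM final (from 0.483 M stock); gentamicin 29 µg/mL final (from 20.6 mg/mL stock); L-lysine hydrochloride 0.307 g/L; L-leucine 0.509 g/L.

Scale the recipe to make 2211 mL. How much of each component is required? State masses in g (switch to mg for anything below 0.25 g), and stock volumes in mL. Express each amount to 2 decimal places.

L-arginine 18.81 mL; gentamicin 3.11 mL; L-lysine hydrochloride 0.68 g; L-leucine 1.13 g

Scale factor relative to 1 L: 2.211.
L-arginine: V = C2·V2/C1 = 4.11 mM × 2211 mL ÷ 483 mM = 18.81 mL
gentamicin: V = C2·V2/C1 = 29 µg/mL × 2211 mL ÷ 20600 µg/mL = 3.11 mL
L-lysine hydrochloride: 0.307 g/L × 2.211 L = 0.68 g
L-leucine: 0.509 g/L × 2.211 L = 1.13 g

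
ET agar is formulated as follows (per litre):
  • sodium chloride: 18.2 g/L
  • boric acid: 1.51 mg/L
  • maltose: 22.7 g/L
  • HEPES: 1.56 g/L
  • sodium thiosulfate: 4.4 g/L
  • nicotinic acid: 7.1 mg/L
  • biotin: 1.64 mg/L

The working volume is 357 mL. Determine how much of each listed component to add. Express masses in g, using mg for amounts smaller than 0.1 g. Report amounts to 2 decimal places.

Target volume = 357 mL = 0.357 L.
sodium chloride: 18.2 g/L × 0.357 L = 6.50 g
boric acid: 1.51 mg/L × 0.357 L = 0.54 mg
maltose: 22.7 g/L × 0.357 L = 8.10 g
HEPES: 1.56 g/L × 0.357 L = 0.56 g
sodium thiosulfate: 4.4 g/L × 0.357 L = 1.57 g
nicotinic acid: 7.1 mg/L × 0.357 L = 2.53 mg
biotin: 1.64 mg/L × 0.357 L = 0.59 mg

sodium chloride 6.50 g; boric acid 0.54 mg; maltose 8.10 g; HEPES 0.56 g; sodium thiosulfate 1.57 g; nicotinic acid 2.53 mg; biotin 0.59 mg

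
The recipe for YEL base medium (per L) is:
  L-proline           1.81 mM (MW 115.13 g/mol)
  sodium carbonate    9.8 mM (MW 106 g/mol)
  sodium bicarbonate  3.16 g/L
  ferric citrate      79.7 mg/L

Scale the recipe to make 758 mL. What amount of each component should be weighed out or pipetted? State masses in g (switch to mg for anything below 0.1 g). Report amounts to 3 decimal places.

L-proline 0.158 g; sodium carbonate 0.787 g; sodium bicarbonate 2.395 g; ferric citrate 60.413 mg

Working volume: 758 mL = 0.758 L.
L-proline: 1.81 mmol/L × 115.13 g/mol × 0.758 L ÷ 1000 = 0.158 g
sodium carbonate: 9.8 mmol/L × 106 g/mol × 0.758 L ÷ 1000 = 0.787 g
sodium bicarbonate: 3.16 g/L × 0.758 L = 2.395 g
ferric citrate: 79.7 mg/L × 0.758 L = 60.413 mg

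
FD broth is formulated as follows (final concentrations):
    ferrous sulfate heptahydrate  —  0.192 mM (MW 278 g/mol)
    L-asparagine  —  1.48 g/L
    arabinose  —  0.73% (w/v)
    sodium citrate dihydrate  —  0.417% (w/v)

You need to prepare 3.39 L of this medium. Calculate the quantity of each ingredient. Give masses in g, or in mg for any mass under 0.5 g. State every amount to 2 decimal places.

Scale factor relative to 1 L: 3.39.
ferrous sulfate heptahydrate: 0.192 mmol/L × 278 mg/mmol × 3.39 L = 180.94 mg
L-asparagine: 1.48 g/L × 3.39 L = 5.02 g
arabinose: 0.73 g per 100 mL × 3390 mL ÷ 100 = 24.75 g
sodium citrate dihydrate: 0.417 g per 100 mL × 3390 mL ÷ 100 = 14.14 g

ferrous sulfate heptahydrate 180.94 mg; L-asparagine 5.02 g; arabinose 24.75 g; sodium citrate dihydrate 14.14 g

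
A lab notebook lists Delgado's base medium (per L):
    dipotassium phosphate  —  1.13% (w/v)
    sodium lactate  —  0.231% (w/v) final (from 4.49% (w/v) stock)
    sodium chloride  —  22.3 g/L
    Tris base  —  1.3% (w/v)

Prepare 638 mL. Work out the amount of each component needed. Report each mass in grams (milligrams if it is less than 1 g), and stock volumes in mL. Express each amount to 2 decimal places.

Scale factor relative to 1 L: 0.638.
dipotassium phosphate: 1.13 g per 100 mL × 638 mL ÷ 100 = 7.21 g
sodium lactate: C1V1 = C2V2 → 0.231% ÷ 4.49% × 638 mL = 32.82 mL
sodium chloride: 22.3 g/L × 0.638 L = 14.23 g
Tris base: 1.3% w/v = 13 g/L → 13 × 0.638 L = 8.29 g

dipotassium phosphate 7.21 g; sodium lactate 32.82 mL; sodium chloride 14.23 g; Tris base 8.29 g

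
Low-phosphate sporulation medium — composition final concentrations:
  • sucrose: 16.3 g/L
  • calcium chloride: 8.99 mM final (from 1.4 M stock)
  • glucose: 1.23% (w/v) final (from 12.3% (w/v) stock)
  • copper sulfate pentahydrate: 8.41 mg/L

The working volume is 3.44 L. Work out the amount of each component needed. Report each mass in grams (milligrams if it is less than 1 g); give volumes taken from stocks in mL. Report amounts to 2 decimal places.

Scale factor relative to 1 L: 3.44.
sucrose: 16.3 g/L × 3.44 L = 56.07 g
calcium chloride: V = C2·V2/C1 = 8.99 mM × 3440 mL ÷ 1400 mM = 22.09 mL
glucose: dilute stock: 1.23% ÷ 12.3% × 3440 mL = 344.00 mL
copper sulfate pentahydrate: 8.41 mg/L × 3.44 L = 28.93 mg

sucrose 56.07 g; calcium chloride 22.09 mL; glucose 344.00 mL; copper sulfate pentahydrate 28.93 mg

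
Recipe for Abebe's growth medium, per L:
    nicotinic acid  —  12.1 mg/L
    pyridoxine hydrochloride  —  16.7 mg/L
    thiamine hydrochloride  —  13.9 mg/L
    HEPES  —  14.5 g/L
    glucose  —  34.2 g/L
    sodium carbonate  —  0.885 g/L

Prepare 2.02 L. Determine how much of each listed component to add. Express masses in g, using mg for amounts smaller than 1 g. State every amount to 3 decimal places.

Working volume: 2.02 L.
nicotinic acid: 12.1 mg/L × 2.02 L = 24.442 mg
pyridoxine hydrochloride: 16.7 mg/L × 2.02 L = 33.734 mg
thiamine hydrochloride: 13.9 mg/L × 2.02 L = 28.078 mg
HEPES: 14.5 g/L × 2.02 L = 29.290 g
glucose: 34.2 g/L × 2.02 L = 69.084 g
sodium carbonate: 0.885 g/L × 2.02 L = 1.788 g

nicotinic acid 24.442 mg; pyridoxine hydrochloride 33.734 mg; thiamine hydrochloride 28.078 mg; HEPES 29.290 g; glucose 69.084 g; sodium carbonate 1.788 g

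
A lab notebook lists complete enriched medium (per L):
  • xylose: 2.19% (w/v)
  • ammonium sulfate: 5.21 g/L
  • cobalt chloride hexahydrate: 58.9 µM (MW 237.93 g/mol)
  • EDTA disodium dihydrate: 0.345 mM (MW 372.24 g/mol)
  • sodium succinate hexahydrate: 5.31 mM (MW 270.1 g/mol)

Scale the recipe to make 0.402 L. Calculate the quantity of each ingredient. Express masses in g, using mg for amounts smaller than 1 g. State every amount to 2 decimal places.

Working volume: 0.402 L.
xylose: 2.19 g per 100 mL × 402 mL ÷ 100 = 8.80 g
ammonium sulfate: 5.21 g/L × 0.402 L = 2.09 g
cobalt chloride hexahydrate: 58.9 µmol/L × 237.93 g/mol × 0.402 L ÷ 1000 = 5.63 mg
EDTA disodium dihydrate: 0.345 mmol/L × 372.24 mg/mmol × 0.402 L = 51.63 mg
sodium succinate hexahydrate: 5.31 mmol/L × 270.1 mg/mmol × 0.402 L = 576.56 mg

xylose 8.80 g; ammonium sulfate 2.09 g; cobalt chloride hexahydrate 5.63 mg; EDTA disodium dihydrate 51.63 mg; sodium succinate hexahydrate 576.56 mg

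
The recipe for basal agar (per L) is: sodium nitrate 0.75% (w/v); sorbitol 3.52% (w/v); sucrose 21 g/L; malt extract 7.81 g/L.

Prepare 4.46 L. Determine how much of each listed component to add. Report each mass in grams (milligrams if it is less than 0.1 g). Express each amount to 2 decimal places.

sodium nitrate 33.45 g; sorbitol 156.99 g; sucrose 93.66 g; malt extract 34.83 g

Working volume: 4.46 L.
sodium nitrate: 0.75% w/v = 7.5 g/L → 7.5 × 4.46 L = 33.45 g
sorbitol: 3.52% w/v = 35.2 g/L → 35.2 × 4.46 L = 156.99 g
sucrose: 21 g/L × 4.46 L = 93.66 g
malt extract: 7.81 g/L × 4.46 L = 34.83 g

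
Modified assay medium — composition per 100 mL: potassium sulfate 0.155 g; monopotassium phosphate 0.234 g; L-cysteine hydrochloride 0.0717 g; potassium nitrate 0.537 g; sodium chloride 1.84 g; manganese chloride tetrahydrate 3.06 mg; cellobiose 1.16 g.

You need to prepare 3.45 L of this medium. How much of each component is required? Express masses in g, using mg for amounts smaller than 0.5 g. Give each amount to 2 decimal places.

potassium sulfate 5.35 g; monopotassium phosphate 8.07 g; L-cysteine hydrochloride 2.47 g; potassium nitrate 18.53 g; sodium chloride 63.48 g; manganese chloride tetrahydrate 105.57 mg; cellobiose 40.02 g

Scale factor = 3450 mL / 100 mL = 34.5.
potassium sulfate: 0.155 g × (3450 mL / 100 mL) = 5.35 g
monopotassium phosphate: 0.234 g × (3450 mL / 100 mL) = 8.07 g
L-cysteine hydrochloride: 0.0717 g × (3450 mL / 100 mL) = 2.47 g
potassium nitrate: 0.537 g × (3450 mL / 100 mL) = 18.53 g
sodium chloride: 1.84 g × (3450 mL / 100 mL) = 63.48 g
manganese chloride tetrahydrate: 3.06 mg × (3450 mL / 100 mL) = 105.57 mg
cellobiose: 1.16 g × (3450 mL / 100 mL) = 40.02 g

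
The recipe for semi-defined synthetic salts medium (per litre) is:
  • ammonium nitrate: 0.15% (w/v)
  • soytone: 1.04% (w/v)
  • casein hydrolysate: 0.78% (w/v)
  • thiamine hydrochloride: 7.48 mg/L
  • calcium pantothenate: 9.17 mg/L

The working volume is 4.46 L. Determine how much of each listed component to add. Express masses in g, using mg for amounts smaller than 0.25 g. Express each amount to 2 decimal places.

ammonium nitrate 6.69 g; soytone 46.38 g; casein hydrolysate 34.79 g; thiamine hydrochloride 33.36 mg; calcium pantothenate 40.90 mg

Working volume: 4.46 L.
ammonium nitrate: 0.15% w/v = 1.5 g/L → 1.5 × 4.46 L = 6.69 g
soytone: 1.04 g per 100 mL × 4460 mL ÷ 100 = 46.38 g
casein hydrolysate: 0.78% w/v = 7.8 g/L → 7.8 × 4.46 L = 34.79 g
thiamine hydrochloride: 7.48 mg/L × 4.46 L = 33.36 mg
calcium pantothenate: 9.17 mg/L × 4.46 L = 40.90 mg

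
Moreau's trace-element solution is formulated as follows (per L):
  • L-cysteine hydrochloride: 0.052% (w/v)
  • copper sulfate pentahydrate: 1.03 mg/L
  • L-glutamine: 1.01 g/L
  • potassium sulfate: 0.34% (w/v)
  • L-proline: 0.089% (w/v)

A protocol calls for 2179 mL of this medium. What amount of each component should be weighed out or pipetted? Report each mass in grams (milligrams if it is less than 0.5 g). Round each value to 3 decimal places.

Target volume = 2179 mL = 2.179 L.
L-cysteine hydrochloride: 0.052% w/v = 0.52 g/L → 0.52 × 2.179 L = 1.133 g
copper sulfate pentahydrate: 1.03 mg/L × 2.179 L = 2.244 mg
L-glutamine: 1.01 g/L × 2.179 L = 2.201 g
potassium sulfate: 0.34% w/v = 3.4 g/L → 3.4 × 2.179 L = 7.409 g
L-proline: 0.089 g per 100 mL × 2179 mL ÷ 100 = 1.939 g

L-cysteine hydrochloride 1.133 g; copper sulfate pentahydrate 2.244 mg; L-glutamine 2.201 g; potassium sulfate 7.409 g; L-proline 1.939 g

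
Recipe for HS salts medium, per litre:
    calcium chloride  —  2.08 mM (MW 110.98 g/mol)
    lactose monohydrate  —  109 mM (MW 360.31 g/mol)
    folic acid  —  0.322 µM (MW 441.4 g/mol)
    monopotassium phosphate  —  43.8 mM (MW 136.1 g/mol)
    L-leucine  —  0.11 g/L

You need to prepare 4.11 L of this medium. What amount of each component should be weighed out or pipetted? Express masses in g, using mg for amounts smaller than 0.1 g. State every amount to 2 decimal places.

Scale factor relative to 1 L: 4.11.
calcium chloride: 2.08 mmol/L × 110.98 g/mol × 4.11 L ÷ 1000 = 0.95 g
lactose monohydrate: 109 mmol/L × 360.31 g/mol × 4.11 L ÷ 1000 = 161.42 g
folic acid: 0.322 µmol/L × 441.4 g/mol × 4.11 L ÷ 1000 = 0.58 mg
monopotassium phosphate: 43.8 mmol/L × 136.1 g/mol × 4.11 L ÷ 1000 = 24.50 g
L-leucine: 0.11 g/L × 4.11 L = 0.45 g

calcium chloride 0.95 g; lactose monohydrate 161.42 g; folic acid 0.58 mg; monopotassium phosphate 24.50 g; L-leucine 0.45 g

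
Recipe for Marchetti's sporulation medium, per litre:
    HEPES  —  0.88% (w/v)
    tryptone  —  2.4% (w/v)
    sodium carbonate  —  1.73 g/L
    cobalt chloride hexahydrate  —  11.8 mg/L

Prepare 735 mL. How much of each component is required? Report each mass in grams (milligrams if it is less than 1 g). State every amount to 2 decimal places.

Working volume: 735 mL = 0.735 L.
HEPES: 0.88 g per 100 mL × 735 mL ÷ 100 = 6.47 g
tryptone: 2.4 g per 100 mL × 735 mL ÷ 100 = 17.64 g
sodium carbonate: 1.73 g/L × 0.735 L = 1.27 g
cobalt chloride hexahydrate: 11.8 mg/L × 0.735 L = 8.67 mg

HEPES 6.47 g; tryptone 17.64 g; sodium carbonate 1.27 g; cobalt chloride hexahydrate 8.67 mg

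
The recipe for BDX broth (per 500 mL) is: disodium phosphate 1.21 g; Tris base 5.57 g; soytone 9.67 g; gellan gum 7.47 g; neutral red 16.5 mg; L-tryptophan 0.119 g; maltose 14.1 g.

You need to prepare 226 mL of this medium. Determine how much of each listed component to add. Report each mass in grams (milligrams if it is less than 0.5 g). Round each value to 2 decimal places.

Scale factor = 226 mL / 500 mL = 0.452.
disodium phosphate: 1.21 g × (226 mL / 500 mL) = 0.55 g
Tris base: 5.57 g × (226 mL / 500 mL) = 2.52 g
soytone: 9.67 g × (226 mL / 500 mL) = 4.37 g
gellan gum: 7.47 g × (226 mL / 500 mL) = 3.38 g
neutral red: 16.5 mg × (226 mL / 500 mL) = 7.46 mg
L-tryptophan: 0.119 g × (226 mL / 500 mL) = 0.053788 g = 53.79 mg
maltose: 14.1 g × (226 mL / 500 mL) = 6.37 g

disodium phosphate 0.55 g; Tris base 2.52 g; soytone 4.37 g; gellan gum 3.38 g; neutral red 7.46 mg; L-tryptophan 53.79 mg; maltose 6.37 g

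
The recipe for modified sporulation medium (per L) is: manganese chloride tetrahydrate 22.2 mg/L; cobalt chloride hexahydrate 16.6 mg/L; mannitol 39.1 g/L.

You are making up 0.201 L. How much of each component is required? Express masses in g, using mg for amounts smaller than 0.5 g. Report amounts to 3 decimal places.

manganese chloride tetrahydrate 4.462 mg; cobalt chloride hexahydrate 3.337 mg; mannitol 7.859 g

Scale factor relative to 1 L: 0.201.
manganese chloride tetrahydrate: 22.2 mg/L × 0.201 L = 4.462 mg
cobalt chloride hexahydrate: 16.6 mg/L × 0.201 L = 3.337 mg
mannitol: 39.1 g/L × 0.201 L = 7.859 g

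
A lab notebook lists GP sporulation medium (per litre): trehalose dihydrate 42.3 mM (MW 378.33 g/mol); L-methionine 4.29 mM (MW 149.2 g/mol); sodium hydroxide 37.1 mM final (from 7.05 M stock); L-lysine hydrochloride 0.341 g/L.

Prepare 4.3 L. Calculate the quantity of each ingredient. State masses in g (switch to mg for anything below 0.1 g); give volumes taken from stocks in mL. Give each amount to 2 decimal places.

trehalose dihydrate 68.81 g; L-methionine 2.75 g; sodium hydroxide 22.63 mL; L-lysine hydrochloride 1.47 g

Scale factor relative to 1 L: 4.3.
trehalose dihydrate: 42.3 mmol/L × 378.33 g/mol × 4.3 L ÷ 1000 = 68.81 g
L-methionine: 4.29 mmol/L × 149.2 g/mol × 4.3 L ÷ 1000 = 2.75 g
sodium hydroxide: dilute stock: 37.1 mM × 4300 mL ÷ 7050 mM = 22.63 mL
L-lysine hydrochloride: 0.341 g/L × 4.3 L = 1.47 g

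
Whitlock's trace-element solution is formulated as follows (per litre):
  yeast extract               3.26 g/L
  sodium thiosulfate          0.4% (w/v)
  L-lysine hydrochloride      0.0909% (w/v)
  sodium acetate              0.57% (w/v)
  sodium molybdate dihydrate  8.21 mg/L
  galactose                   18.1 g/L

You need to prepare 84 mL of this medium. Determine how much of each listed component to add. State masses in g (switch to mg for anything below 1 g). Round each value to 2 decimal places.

Target volume = 84 mL = 0.084 L.
yeast extract: 3.26 g/L × 0.084 L = 0.27384 g = 273.84 mg
sodium thiosulfate: 0.4 g per 100 mL × 84 mL ÷ 100 = 0.336 g = 336.00 mg
L-lysine hydrochloride: 0.0909% w/v = 0.909 g/L → 0.909 × 0.084 L = 0.076356 g = 76.36 mg
sodium acetate: 0.57 g per 100 mL × 84 mL ÷ 100 = 0.4788 g = 478.80 mg
sodium molybdate dihydrate: 8.21 mg/L × 0.084 L = 0.69 mg
galactose: 18.1 g/L × 0.084 L = 1.52 g

yeast extract 273.84 mg; sodium thiosulfate 336.00 mg; L-lysine hydrochloride 76.36 mg; sodium acetate 478.80 mg; sodium molybdate dihydrate 0.69 mg; galactose 1.52 g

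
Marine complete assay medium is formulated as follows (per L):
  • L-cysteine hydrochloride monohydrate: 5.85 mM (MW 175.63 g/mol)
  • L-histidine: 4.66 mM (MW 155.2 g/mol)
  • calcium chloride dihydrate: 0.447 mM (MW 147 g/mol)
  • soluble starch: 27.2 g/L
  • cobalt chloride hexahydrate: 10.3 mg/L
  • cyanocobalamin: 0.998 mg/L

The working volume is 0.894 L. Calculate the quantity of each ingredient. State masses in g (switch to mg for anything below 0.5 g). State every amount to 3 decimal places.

Scale factor relative to 1 L: 0.894.
L-cysteine hydrochloride monohydrate: 5.85 mmol/L × 175.63 g/mol × 0.894 L ÷ 1000 = 0.919 g
L-histidine: 4.66 mmol/L × 155.2 g/mol × 0.894 L ÷ 1000 = 0.647 g
calcium chloride dihydrate: 0.447 mmol/L × 147 mg/mmol × 0.894 L = 58.744 mg
soluble starch: 27.2 g/L × 0.894 L = 24.317 g
cobalt chloride hexahydrate: 10.3 mg/L × 0.894 L = 9.208 mg
cyanocobalamin: 0.998 mg/L × 0.894 L = 0.892 mg

L-cysteine hydrochloride monohydrate 0.919 g; L-histidine 0.647 g; calcium chloride dihydrate 58.744 mg; soluble starch 24.317 g; cobalt chloride hexahydrate 9.208 mg; cyanocobalamin 0.892 mg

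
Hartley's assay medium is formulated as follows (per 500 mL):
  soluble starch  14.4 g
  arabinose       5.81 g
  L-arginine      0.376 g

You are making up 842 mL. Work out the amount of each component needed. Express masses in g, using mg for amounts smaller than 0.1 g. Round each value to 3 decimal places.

soluble starch 24.250 g; arabinose 9.784 g; L-arginine 0.633 g

Ratio of target to recipe volume: 842 / 500 = 1.684.
soluble starch: 14.4 g × (842 mL / 500 mL) = 24.250 g
arabinose: 5.81 g × (842 mL / 500 mL) = 9.784 g
L-arginine: 0.376 g × (842 mL / 500 mL) = 0.633 g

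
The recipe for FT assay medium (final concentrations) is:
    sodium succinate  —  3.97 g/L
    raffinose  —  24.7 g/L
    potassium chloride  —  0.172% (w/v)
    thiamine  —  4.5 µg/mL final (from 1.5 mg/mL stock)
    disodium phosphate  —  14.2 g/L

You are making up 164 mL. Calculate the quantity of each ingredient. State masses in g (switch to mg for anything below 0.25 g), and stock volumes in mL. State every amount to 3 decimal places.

sodium succinate 0.651 g; raffinose 4.051 g; potassium chloride 0.282 g; thiamine 0.492 mL; disodium phosphate 2.329 g

Target volume = 164 mL = 0.164 L.
sodium succinate: 3.97 g/L × 0.164 L = 0.651 g
raffinose: 24.7 g/L × 0.164 L = 4.051 g
potassium chloride: 0.172% w/v = 1.72 g/L → 1.72 × 0.164 L = 0.282 g
thiamine: C1V1 = C2V2 → 4.5 µg/mL × 164 mL ÷ 1500 µg/mL = 0.492 mL
disodium phosphate: 14.2 g/L × 0.164 L = 2.329 g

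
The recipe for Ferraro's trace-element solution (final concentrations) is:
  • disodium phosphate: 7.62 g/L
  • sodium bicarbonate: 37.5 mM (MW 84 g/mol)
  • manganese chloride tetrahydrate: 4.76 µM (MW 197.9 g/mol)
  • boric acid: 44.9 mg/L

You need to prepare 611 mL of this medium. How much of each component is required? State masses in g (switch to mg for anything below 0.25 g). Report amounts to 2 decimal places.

Target volume = 611 mL = 0.611 L.
disodium phosphate: 7.62 g/L × 0.611 L = 4.66 g
sodium bicarbonate: 37.5 mmol/L × 84 g/mol × 0.611 L ÷ 1000 = 1.92 g
manganese chloride tetrahydrate: 4.76 µmol/L × 197.9 g/mol × 0.611 L ÷ 1000 = 0.58 mg
boric acid: 44.9 mg/L × 0.611 L = 27.43 mg

disodium phosphate 4.66 g; sodium bicarbonate 1.92 g; manganese chloride tetrahydrate 0.58 mg; boric acid 27.43 mg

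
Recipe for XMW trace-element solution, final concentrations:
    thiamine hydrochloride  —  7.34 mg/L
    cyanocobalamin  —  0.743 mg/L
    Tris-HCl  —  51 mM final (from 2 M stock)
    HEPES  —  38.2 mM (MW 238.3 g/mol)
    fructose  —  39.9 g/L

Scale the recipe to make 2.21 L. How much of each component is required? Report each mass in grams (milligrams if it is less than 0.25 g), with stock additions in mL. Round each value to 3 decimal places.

thiamine hydrochloride 16.221 mg; cyanocobalamin 1.642 mg; Tris-HCl 56.355 mL; HEPES 20.118 g; fructose 88.179 g

Working volume: 2.21 L.
thiamine hydrochloride: 7.34 mg/L × 2.21 L = 16.221 mg
cyanocobalamin: 0.743 mg/L × 2.21 L = 1.642 mg
Tris-HCl: C1V1 = C2V2 → 51 mM × 2210 mL ÷ 2000 mM = 56.355 mL
HEPES: 38.2 mmol/L × 238.3 g/mol × 2.21 L ÷ 1000 = 20.118 g
fructose: 39.9 g/L × 2.21 L = 88.179 g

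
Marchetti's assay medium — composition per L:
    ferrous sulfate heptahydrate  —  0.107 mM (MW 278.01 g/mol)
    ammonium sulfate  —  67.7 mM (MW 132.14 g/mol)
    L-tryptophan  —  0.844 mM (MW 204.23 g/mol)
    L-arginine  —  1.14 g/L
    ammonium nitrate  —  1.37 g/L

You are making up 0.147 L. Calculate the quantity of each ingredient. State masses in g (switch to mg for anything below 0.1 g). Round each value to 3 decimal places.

Scale factor relative to 1 L: 0.147.
ferrous sulfate heptahydrate: 0.107 mmol/L × 278.01 mg/mmol × 0.147 L = 4.373 mg
ammonium sulfate: 67.7 mmol/L × 132.14 g/mol × 0.147 L ÷ 1000 = 1.315 g
L-tryptophan: 0.844 mmol/L × 204.23 mg/mmol × 0.147 L = 25.338 mg
L-arginine: 1.14 g/L × 0.147 L = 0.168 g
ammonium nitrate: 1.37 g/L × 0.147 L = 0.201 g

ferrous sulfate heptahydrate 4.373 mg; ammonium sulfate 1.315 g; L-tryptophan 25.338 mg; L-arginine 0.168 g; ammonium nitrate 0.201 g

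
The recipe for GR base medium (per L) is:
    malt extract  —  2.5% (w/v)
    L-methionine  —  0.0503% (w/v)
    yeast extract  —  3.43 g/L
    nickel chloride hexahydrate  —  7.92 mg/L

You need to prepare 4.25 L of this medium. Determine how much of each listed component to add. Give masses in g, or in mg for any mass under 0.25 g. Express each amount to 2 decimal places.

Scale factor relative to 1 L: 4.25.
malt extract: 2.5% w/v = 25 g/L → 25 × 4.25 L = 106.25 g
L-methionine: 0.0503% w/v = 0.503 g/L → 0.503 × 4.25 L = 2.14 g
yeast extract: 3.43 g/L × 4.25 L = 14.58 g
nickel chloride hexahydrate: 7.92 mg/L × 4.25 L = 33.66 mg

malt extract 106.25 g; L-methionine 2.14 g; yeast extract 14.58 g; nickel chloride hexahydrate 33.66 mg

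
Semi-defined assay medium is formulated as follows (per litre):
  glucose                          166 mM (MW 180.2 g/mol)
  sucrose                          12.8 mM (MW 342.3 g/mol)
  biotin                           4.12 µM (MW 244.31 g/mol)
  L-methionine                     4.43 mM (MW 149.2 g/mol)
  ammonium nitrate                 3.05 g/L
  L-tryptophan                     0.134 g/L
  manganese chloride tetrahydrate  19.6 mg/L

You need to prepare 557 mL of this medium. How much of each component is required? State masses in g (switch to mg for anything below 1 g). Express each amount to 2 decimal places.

glucose 16.66 g; sucrose 2.44 g; biotin 0.56 mg; L-methionine 368.15 mg; ammonium nitrate 1.70 g; L-tryptophan 74.64 mg; manganese chloride tetrahydrate 10.92 mg

Target volume = 557 mL = 0.557 L.
glucose: 166 mmol/L × 180.2 g/mol × 0.557 L ÷ 1000 = 16.66 g
sucrose: 12.8 mmol/L × 342.3 g/mol × 0.557 L ÷ 1000 = 2.44 g
biotin: 4.12 µmol/L × 244.31 g/mol × 0.557 L ÷ 1000 = 0.56 mg
L-methionine: 4.43 mmol/L × 149.2 mg/mmol × 0.557 L = 368.15 mg
ammonium nitrate: 3.05 g/L × 0.557 L = 1.70 g
L-tryptophan: 0.134 g/L × 0.557 L = 0.074638 g = 74.64 mg
manganese chloride tetrahydrate: 19.6 mg/L × 0.557 L = 10.92 mg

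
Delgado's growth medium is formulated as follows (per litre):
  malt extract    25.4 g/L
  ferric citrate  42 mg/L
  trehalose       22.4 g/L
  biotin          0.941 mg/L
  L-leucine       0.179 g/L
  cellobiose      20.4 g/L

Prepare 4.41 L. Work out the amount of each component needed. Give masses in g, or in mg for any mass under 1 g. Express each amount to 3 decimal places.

Working volume: 4.41 L.
malt extract: 25.4 g/L × 4.41 L = 112.014 g
ferric citrate: 42 mg/L × 4.41 L = 185.220 mg
trehalose: 22.4 g/L × 4.41 L = 98.784 g
biotin: 0.941 mg/L × 4.41 L = 4.150 mg
L-leucine: 0.179 g/L × 4.41 L = 0.78939 g = 789.390 mg
cellobiose: 20.4 g/L × 4.41 L = 89.964 g

malt extract 112.014 g; ferric citrate 185.220 mg; trehalose 98.784 g; biotin 4.150 mg; L-leucine 789.390 mg; cellobiose 89.964 g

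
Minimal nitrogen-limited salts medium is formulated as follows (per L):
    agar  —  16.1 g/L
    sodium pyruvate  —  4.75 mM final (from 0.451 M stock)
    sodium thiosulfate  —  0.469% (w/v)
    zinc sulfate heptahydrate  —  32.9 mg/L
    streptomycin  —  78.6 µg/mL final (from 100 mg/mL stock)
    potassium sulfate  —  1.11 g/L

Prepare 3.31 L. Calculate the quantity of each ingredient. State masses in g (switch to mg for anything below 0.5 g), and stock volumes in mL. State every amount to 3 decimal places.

Scale factor relative to 1 L: 3.31.
agar: 16.1 g/L × 3.31 L = 53.291 g
sodium pyruvate: C1V1 = C2V2 → 4.75 mM × 3310 mL ÷ 451 mM = 34.861 mL
sodium thiosulfate: 0.469% w/v = 4.69 g/L → 4.69 × 3.31 L = 15.524 g
zinc sulfate heptahydrate: 32.9 mg/L × 3.31 L = 108.899 mg
streptomycin: V = C2·V2/C1 = 78.6 µg/mL × 3310 mL ÷ 100000 µg/mL = 2.602 mL
potassium sulfate: 1.11 g/L × 3.31 L = 3.674 g

agar 53.291 g; sodium pyruvate 34.861 mL; sodium thiosulfate 15.524 g; zinc sulfate heptahydrate 108.899 mg; streptomycin 2.602 mL; potassium sulfate 3.674 g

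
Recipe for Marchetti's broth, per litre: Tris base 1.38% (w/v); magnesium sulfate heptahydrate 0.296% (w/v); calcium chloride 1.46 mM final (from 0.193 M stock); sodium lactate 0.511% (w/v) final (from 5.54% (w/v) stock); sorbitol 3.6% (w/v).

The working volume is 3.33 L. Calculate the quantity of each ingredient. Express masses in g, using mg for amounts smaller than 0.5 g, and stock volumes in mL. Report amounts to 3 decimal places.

Scale factor relative to 1 L: 3.33.
Tris base: 1.38 g per 100 mL × 3330 mL ÷ 100 = 45.954 g
magnesium sulfate heptahydrate: 0.296% w/v = 2.96 g/L → 2.96 × 3.33 L = 9.857 g
calcium chloride: C1V1 = C2V2 → 1.46 mM × 3330 mL ÷ 193 mM = 25.191 mL
sodium lactate: C1V1 = C2V2 → 0.511% ÷ 5.54% × 3330 mL = 307.153 mL
sorbitol: 3.6% w/v = 36 g/L → 36 × 3.33 L = 119.880 g

Tris base 45.954 g; magnesium sulfate heptahydrate 9.857 g; calcium chloride 25.191 mL; sodium lactate 307.153 mL; sorbitol 119.880 g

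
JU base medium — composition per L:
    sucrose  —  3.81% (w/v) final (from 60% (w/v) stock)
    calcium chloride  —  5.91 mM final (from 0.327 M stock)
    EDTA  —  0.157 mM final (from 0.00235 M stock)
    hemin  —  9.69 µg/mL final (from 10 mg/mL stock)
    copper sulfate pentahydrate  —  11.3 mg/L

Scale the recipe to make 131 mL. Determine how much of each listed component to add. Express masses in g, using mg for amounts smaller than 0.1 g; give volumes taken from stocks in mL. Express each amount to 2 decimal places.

Scale factor relative to 1 L: 0.131.
sucrose: dilute stock: 3.81% ÷ 60% × 131 mL = 8.32 mL
calcium chloride: C1V1 = C2V2 → 5.91 mM × 131 mL ÷ 327 mM = 2.37 mL
EDTA: dilute stock: 0.157 mM × 131 mL ÷ 2.35 mM = 8.75 mL
hemin: C1V1 = C2V2 → 9.69 µg/mL × 131 mL ÷ 10000 µg/mL = 0.13 mL
copper sulfate pentahydrate: 11.3 mg/L × 0.131 L = 1.48 mg

sucrose 8.32 mL; calcium chloride 2.37 mL; EDTA 8.75 mL; hemin 0.13 mL; copper sulfate pentahydrate 1.48 mg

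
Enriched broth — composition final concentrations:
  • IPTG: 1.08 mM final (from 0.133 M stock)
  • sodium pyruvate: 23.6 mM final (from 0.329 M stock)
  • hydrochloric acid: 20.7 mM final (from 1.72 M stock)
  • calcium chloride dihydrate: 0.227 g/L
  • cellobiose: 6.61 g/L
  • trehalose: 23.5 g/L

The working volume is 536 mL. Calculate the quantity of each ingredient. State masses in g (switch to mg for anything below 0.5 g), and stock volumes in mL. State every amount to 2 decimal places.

Working volume: 536 mL = 0.536 L.
IPTG: C1V1 = C2V2 → 1.08 mM × 536 mL ÷ 133 mM = 4.35 mL
sodium pyruvate: dilute stock: 23.6 mM × 536 mL ÷ 329 mM = 38.45 mL
hydrochloric acid: dilute stock: 20.7 mM × 536 mL ÷ 1720 mM = 6.45 mL
calcium chloride dihydrate: 0.227 g/L × 0.536 L = 0.121672 g = 121.67 mg
cellobiose: 6.61 g/L × 0.536 L = 3.54 g
trehalose: 23.5 g/L × 0.536 L = 12.60 g

IPTG 4.35 mL; sodium pyruvate 38.45 mL; hydrochloric acid 6.45 mL; calcium chloride dihydrate 121.67 mg; cellobiose 3.54 g; trehalose 12.60 g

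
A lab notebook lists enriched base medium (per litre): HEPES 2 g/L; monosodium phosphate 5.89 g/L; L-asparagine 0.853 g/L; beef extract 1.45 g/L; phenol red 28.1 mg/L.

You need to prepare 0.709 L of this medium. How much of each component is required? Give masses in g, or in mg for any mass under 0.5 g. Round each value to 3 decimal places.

HEPES 1.418 g; monosodium phosphate 4.176 g; L-asparagine 0.605 g; beef extract 1.028 g; phenol red 19.923 mg

Working volume: 0.709 L.
HEPES: 2 g/L × 0.709 L = 1.418 g
monosodium phosphate: 5.89 g/L × 0.709 L = 4.176 g
L-asparagine: 0.853 g/L × 0.709 L = 0.605 g
beef extract: 1.45 g/L × 0.709 L = 1.028 g
phenol red: 28.1 mg/L × 0.709 L = 19.923 mg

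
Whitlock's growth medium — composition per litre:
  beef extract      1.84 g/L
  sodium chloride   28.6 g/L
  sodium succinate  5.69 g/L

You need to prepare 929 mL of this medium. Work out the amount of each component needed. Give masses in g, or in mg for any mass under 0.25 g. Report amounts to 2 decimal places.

beef extract 1.71 g; sodium chloride 26.57 g; sodium succinate 5.29 g

Target volume = 929 mL = 0.929 L.
beef extract: 1.84 g/L × 0.929 L = 1.71 g
sodium chloride: 28.6 g/L × 0.929 L = 26.57 g
sodium succinate: 5.69 g/L × 0.929 L = 5.29 g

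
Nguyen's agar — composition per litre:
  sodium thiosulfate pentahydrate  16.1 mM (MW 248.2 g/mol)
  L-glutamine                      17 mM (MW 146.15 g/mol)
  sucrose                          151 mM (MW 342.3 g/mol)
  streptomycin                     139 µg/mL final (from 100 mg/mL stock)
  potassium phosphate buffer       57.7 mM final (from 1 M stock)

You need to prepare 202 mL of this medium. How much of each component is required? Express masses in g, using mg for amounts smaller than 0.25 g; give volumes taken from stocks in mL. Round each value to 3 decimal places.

sodium thiosulfate pentahydrate 0.807 g; L-glutamine 0.502 g; sucrose 10.441 g; streptomycin 0.281 mL; potassium phosphate buffer 11.655 mL

Target volume = 202 mL = 0.202 L.
sodium thiosulfate pentahydrate: 16.1 mmol/L × 248.2 g/mol × 0.202 L ÷ 1000 = 0.807 g
L-glutamine: 17 mmol/L × 146.15 g/mol × 0.202 L ÷ 1000 = 0.502 g
sucrose: 151 mmol/L × 342.3 g/mol × 0.202 L ÷ 1000 = 10.441 g
streptomycin: V = C2·V2/C1 = 139 µg/mL × 202 mL ÷ 100000 µg/mL = 0.281 mL
potassium phosphate buffer: C1V1 = C2V2 → 57.7 mM × 202 mL ÷ 1000 mM = 11.655 mL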